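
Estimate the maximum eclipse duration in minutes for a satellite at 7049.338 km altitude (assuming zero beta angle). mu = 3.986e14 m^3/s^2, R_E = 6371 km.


r = 13420.3380 km
T = 257.8726 min
Eclipse fraction = arcsin(R_E/r)/pi = arcsin(6371.0000/13420.3380)/pi
= arcsin(0.4747272)/pi = 0.1574533
Eclipse duration = 0.1574533 * 257.8726 = 40.6029 min

40.6029 minutes


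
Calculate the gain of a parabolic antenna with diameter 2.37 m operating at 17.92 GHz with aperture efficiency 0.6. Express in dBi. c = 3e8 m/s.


lambda = c/f = 3e8 / 1.792e+10 = 0.01674107 m
G = eta*(pi*D/lambda)^2 = 0.6*(pi*2.37/0.01674107)^2
G = 118680.9978 (linear)
G = 10*log10(118680.9978) = 50.7438 dBi

50.7438 dBi


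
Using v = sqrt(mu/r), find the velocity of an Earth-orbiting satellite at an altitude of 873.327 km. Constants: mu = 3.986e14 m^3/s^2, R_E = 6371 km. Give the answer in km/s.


r = R_E + alt = 6371.0 + 873.327 = 7244.3270 km = 7.244327e+06 m
v = sqrt(mu/r) = sqrt(3.986e14 / 7.244327e+06) = 7417.7061 m/s = 7.4177 km/s

7.4177 km/s


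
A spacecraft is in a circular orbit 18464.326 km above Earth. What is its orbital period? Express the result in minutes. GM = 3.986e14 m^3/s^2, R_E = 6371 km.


r = 24835.3260 km = 2.4835326e+07 m
T = 2*pi*sqrt(r^3/mu) = 2*pi*sqrt(1.5318266e+22 / 3.986e14)
T = 38950.7674 s = 649.1795 min

649.1795 minutes


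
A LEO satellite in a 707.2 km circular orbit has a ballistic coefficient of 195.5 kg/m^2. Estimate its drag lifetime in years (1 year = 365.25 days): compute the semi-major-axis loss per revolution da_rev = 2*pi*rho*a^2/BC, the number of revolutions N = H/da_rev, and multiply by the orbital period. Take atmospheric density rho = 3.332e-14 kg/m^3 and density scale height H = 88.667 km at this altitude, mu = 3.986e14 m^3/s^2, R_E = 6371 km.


a = R_E + alt = 7078.2000 km = 7.0782e+06 m
da_rev = 2*pi*rho*a^2/BC = 2*pi*3.332e-14*(7.0782e+06)^2/195.5 = 0.0536517335 m per revolution
N = H/da_rev = 88667.0000 m / 0.0536517335 m = 1.65264e+06 revolutions
P = 2*pi*sqrt(a^3/mu) = 5926.4615 s
lifetime = N*P = 1.65264e+06 * 5926.4615 = 9.7943072e+09 s = 113360.0370 days
years = 113360.0370 / 365.25 = 310.3629 years

310.3629 years


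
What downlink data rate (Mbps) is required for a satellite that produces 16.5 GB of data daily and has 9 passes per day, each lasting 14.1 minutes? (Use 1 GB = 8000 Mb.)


total contact time = 9 * 14.1 * 60 = 7614.0000 s
data = 16.5 GB = 132000.0000 Mb
rate = 132000.0000 / 7614.0000 = 17.3365 Mbps

17.3365 Mbps


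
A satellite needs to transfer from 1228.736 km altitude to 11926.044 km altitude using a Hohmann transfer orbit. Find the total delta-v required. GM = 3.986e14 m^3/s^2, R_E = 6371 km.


r1 = 7599.7360 km = 7.599736e+06 m
r2 = 18297.0440 km = 1.8297044e+07 m
dv1 = sqrt(mu/r1)*(sqrt(2*r2/(r1+r2)) - 1) = 1366.8041 m/s
dv2 = sqrt(mu/r2)*(1 - sqrt(2*r1/(r1+r2))) = 1091.6642 m/s
total dv = |dv1| + |dv2| = 1366.8041 + 1091.6642 = 2458.4683 m/s = 2.4585 km/s

2.4585 km/s


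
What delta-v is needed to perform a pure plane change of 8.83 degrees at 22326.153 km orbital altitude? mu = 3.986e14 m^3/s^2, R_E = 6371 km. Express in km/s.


r = 28697.1530 km = 2.8697153e+07 m
V = sqrt(mu/r) = 3726.9129 m/s
di = 8.83 deg = 0.1541126 rad
dV = 2*V*sin(di/2) = 2*3726.9129*sin(0.07705629)
dV = 573.7959 m/s = 0.5737959 km/s

0.5738 km/s


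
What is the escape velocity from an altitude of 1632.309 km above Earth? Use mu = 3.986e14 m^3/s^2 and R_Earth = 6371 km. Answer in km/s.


r = 6371.0 + 1632.309 = 8003.3090 km = 8.003309e+06 m
v_esc = sqrt(2*mu/r) = sqrt(2*3.986e14 / 8.003309e+06)
v_esc = 9980.4208 m/s = 9.9804 km/s

9.9804 km/s


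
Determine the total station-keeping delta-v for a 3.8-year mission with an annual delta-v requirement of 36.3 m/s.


dV = rate * years = 36.3 * 3.8
dV = 137.9400 m/s

137.9400 m/s


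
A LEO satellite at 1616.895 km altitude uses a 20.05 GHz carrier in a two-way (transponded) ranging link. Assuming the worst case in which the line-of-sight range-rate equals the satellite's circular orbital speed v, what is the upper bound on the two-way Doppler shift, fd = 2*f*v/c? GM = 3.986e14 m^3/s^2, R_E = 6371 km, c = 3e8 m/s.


r = 7.987895e+06 m
v = sqrt(mu/r) = 7064.0290 m/s (worst-case radial velocity)
f = 20.05 GHz = 2.005e+10 Hz
fd = 2*f*v/c = 2*2.005e+10*7064.0290/3.0e+08
fd = 944225.2096 Hz

944225.2096 Hz


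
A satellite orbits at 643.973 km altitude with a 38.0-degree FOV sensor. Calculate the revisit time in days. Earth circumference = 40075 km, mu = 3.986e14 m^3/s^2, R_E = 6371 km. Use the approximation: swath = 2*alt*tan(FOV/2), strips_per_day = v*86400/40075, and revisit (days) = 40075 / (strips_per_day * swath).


swath = 2*643.973*tan(0.3316126) = 443.4754 km
v = sqrt(mu/r) = 7537.9915 m/s = 7.5380 km/s
strips/day = v*86400/40075 = 7.5380*86400/40075 = 16.2516
coverage/day = strips * swath = 16.2516 * 443.4754 = 7207.1799 km
revisit = 40075 / 7207.1799 = 5.5604 days

5.5604 days


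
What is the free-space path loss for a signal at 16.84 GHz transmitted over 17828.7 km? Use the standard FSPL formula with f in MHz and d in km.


f = 16.84 GHz = 16840.0000 MHz
d = 17828.7 km
FSPL = 32.44 + 20*log10(16840.0000) + 20*log10(17828.7)
FSPL = 32.44 + 84.5268 + 85.0224
FSPL = 201.9892 dB

201.9892 dB


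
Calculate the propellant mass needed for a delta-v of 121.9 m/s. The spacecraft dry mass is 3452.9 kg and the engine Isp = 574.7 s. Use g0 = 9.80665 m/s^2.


ve = Isp * g0 = 574.7 * 9.80665 = 5635.881755 m/s
mass ratio = exp(dv/ve) = exp(121.9/5635.881755) = 1.02186488
m_prop = m_dry * (mr - 1) = 3452.9 * (1.02186488 - 1)
m_prop = 75.4972 kg

75.4972 kg


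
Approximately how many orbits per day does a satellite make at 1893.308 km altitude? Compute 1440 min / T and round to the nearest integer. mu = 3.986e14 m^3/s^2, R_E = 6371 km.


r = 8.264308e+06 m
T = 2*pi*sqrt(r^3/mu) = 7476.8895 s = 124.6148 min
revs/day = 1440 / 124.6148 = 11.5556
Rounded: 12 revolutions per day

12 revolutions per day


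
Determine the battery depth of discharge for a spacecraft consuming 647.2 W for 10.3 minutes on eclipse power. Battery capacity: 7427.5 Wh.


E_used = P * t / 60 = 647.2 * 10.3 / 60 = 111.1027 Wh
DOD = E_used / E_total * 100 = 111.1027 / 7427.5 * 100
DOD = 1.4958 %

1.4958 %


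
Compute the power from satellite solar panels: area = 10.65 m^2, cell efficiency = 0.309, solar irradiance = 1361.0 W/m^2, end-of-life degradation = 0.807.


P = area * eta * S * degradation
P = 10.65 * 0.309 * 1361.0 * 0.807
P = 3614.4294 W

3614.4294 W


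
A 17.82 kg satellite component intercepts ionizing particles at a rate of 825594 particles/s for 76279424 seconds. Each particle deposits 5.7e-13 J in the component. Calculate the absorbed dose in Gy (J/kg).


Total energy deposited = rate * time * E_per
  = 825594 * 76279424 * 5.7e-13 = 35.8962 J
Dose = E_total / mass = 35.8962 / 17.82
Dose = 2.0144 Gy

2.0144 Gy


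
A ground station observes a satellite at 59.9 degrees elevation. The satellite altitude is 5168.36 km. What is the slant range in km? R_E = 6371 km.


h = 5168.36 km, el = 59.9 deg
d = -R_E*sin(el) + sqrt((R_E*sin(el))^2 + 2*R_E*h + h^2)
d = -6371.0000*sin(1.0455) + sqrt((6371.0000*0.8651514)^2 + 2*6371.0000*5168.36 + 5168.36^2)
d = 5576.3125 km

5576.3125 km


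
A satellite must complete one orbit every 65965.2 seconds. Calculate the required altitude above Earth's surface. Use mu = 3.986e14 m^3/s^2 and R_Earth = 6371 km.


T = 65965.2 s
r = (mu*T^2/(4*pi^2))^(1/3) = (3.986e14 * 65965.2^2 / (4*pi^2))^(1/3)
r = 3.5286001e+07 m = 35286.0010 km
alt = r - R_E = 35286.0010 - 6371 = 28915.0010 km

28915.0010 km


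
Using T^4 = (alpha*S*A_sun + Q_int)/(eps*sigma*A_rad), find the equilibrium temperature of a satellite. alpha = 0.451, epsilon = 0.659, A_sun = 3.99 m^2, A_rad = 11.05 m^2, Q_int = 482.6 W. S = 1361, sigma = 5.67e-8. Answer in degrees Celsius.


Numerator = alpha*S*A_sun + Q_int = 0.451*1361*3.99 + 482.6 = 2931.7059 W
Denominator = eps*sigma*A_rad = 0.659*5.67e-8*11.05 = 4.1288657e-07 W/K^4
T^4 = 7.1005117e+09 K^4
T = 290.2835 K = 17.1335 C

17.1335 degrees Celsius


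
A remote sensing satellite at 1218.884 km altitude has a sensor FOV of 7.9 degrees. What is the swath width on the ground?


FOV = 7.9 deg = 0.137881 rad
swath = 2 * alt * tan(FOV/2) = 2 * 1218.884 * tan(0.06894051)
swath = 2 * 1218.884 * 0.06904993
swath = 168.3277 km

168.3277 km


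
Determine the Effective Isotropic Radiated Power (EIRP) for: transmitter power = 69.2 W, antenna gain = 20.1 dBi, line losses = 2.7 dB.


Pt = 69.2 W = 18.4011 dBW
EIRP = Pt_dBW + Gt - losses = 18.4011 + 20.1 - 2.7 = 35.8011 dBW

35.8011 dBW


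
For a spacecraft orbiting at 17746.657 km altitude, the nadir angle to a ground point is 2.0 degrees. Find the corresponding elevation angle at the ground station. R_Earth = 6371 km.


r = R_E + alt = 24117.6570 km
Law of sines in the satellite / Earth-center / ground-point triangle:
  sin(nadir)/R_E = sin(90 + el)/r  =>  cos(el) = (r/R_E)*sin(nadir)
cos(el) = (24117.6570 / 6371.0000) * sin(2.0 deg) = 0.1321133
el = arccos(0.1321133) = 82.4083 deg
(Earth-central angle = 90 - nadir - el = 5.5917 deg)

82.4083 degrees


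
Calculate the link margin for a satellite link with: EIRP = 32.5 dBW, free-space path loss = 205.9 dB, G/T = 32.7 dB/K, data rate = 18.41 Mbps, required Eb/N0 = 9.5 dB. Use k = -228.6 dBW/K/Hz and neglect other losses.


C/N0 = EIRP - FSPL + G/T - k = 32.5 - 205.9 + 32.7 - (-228.6)
C/N0 = 87.9000 dB-Hz
R_b = 18.41 Mbps = 1.841e+07 bps -> 10*log10(R_b) = 72.6505 dB-Hz
Eb/N0 = C/N0 - 10*log10(R_b) = 87.9000 - 72.6505 = 15.2495 dB
Margin = Eb/N0 - Eb/N0_req = 15.2495 - 9.5 = 5.7495 dB (link closes)

5.7495 dB


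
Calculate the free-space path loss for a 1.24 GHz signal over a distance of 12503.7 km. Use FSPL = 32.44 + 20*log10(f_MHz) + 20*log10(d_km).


f = 1.24 GHz = 1240.0000 MHz
d = 12503.7 km
FSPL = 32.44 + 20*log10(1240.0000) + 20*log10(12503.7)
FSPL = 32.44 + 61.8684 + 81.9408
FSPL = 176.2492 dB

176.2492 dB


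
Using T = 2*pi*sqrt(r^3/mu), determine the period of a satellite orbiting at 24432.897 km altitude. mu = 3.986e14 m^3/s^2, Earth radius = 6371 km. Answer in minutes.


r = 30803.8970 km = 3.0803897e+07 m
T = 2*pi*sqrt(r^3/mu) = 2*pi*sqrt(2.9229204e+22 / 3.986e14)
T = 53804.6382 s = 896.7440 min

896.7440 minutes


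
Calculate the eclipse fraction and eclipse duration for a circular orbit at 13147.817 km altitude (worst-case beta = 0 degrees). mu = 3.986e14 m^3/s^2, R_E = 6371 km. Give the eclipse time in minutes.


r = 19518.8170 km
T = 452.3142 min
Eclipse fraction = arcsin(R_E/r)/pi = arcsin(6371.0000/19518.8170)/pi
= arcsin(0.326403)/pi = 0.1058366
Eclipse duration = 0.1058366 * 452.3142 = 47.8714 min

47.8714 minutes


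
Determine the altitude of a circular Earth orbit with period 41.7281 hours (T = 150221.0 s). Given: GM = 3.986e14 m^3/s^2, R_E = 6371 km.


T = 150221.0 s
r = (mu*T^2/(4*pi^2))^(1/3) = (3.986e14 * 150221.0^2 / (4*pi^2))^(1/3)
r = 6.107727e+07 m = 61077.2702 km
alt = r - R_E = 61077.2702 - 6371 = 54706.2702 km

54706.2702 km


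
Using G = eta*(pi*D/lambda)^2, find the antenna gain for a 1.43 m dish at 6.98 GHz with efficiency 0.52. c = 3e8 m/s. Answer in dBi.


lambda = c/f = 3e8 / 6.98e+09 = 0.04297994 m
G = eta*(pi*D/lambda)^2 = 0.52*(pi*1.43/0.04297994)^2
G = 5681.2448 (linear)
G = 10*log10(5681.2448) = 37.5444 dBi

37.5444 dBi


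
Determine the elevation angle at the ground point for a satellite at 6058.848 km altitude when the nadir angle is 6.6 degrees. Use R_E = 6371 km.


r = R_E + alt = 12429.8480 km
Law of sines in the satellite / Earth-center / ground-point triangle:
  sin(nadir)/R_E = sin(90 + el)/r  =>  cos(el) = (r/R_E)*sin(nadir)
cos(el) = (12429.8480 / 6371.0000) * sin(6.6 deg) = 0.2242429
el = arccos(0.2242429) = 77.0416 deg
(Earth-central angle = 90 - nadir - el = 6.3584 deg)

77.0416 degrees


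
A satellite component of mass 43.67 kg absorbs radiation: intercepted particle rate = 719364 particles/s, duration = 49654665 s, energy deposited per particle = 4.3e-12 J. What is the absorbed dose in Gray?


Total energy deposited = rate * time * E_per
  = 719364 * 49654665 * 4.3e-12 = 153.5950 J
Dose = E_total / mass = 153.5950 / 43.67
Dose = 3.5172 Gy

3.5172 Gy


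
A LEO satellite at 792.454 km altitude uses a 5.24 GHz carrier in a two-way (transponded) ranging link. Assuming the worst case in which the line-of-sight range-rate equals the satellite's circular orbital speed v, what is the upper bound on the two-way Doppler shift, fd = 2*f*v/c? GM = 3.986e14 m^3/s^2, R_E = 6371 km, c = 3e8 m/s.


r = 7.163454e+06 m
v = sqrt(mu/r) = 7459.4603 m/s (worst-case radial velocity)
f = 5.24 GHz = 5.24e+09 Hz
fd = 2*f*v/c = 2*5.24e+09*7459.4603/3.0e+08
fd = 260583.8144 Hz

260583.8144 Hz


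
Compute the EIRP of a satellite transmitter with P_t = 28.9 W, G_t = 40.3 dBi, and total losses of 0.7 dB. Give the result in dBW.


Pt = 28.9 W = 14.6090 dBW
EIRP = Pt_dBW + Gt - losses = 14.6090 + 40.3 - 0.7 = 54.2090 dBW

54.2090 dBW


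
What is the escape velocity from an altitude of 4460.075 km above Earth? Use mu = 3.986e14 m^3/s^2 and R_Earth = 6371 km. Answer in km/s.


r = 6371.0 + 4460.075 = 10831.0750 km = 1.0831075e+07 m
v_esc = sqrt(2*mu/r) = sqrt(2*3.986e14 / 1.0831075e+07)
v_esc = 8579.2212 m/s = 8.5792 km/s

8.5792 km/s


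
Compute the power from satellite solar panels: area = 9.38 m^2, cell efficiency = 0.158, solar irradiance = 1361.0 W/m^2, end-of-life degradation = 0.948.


P = area * eta * S * degradation
P = 9.38 * 0.158 * 1361.0 * 0.948
P = 1912.1695 W

1912.1695 W


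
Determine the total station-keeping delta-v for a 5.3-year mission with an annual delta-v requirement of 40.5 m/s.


dV = rate * years = 40.5 * 5.3
dV = 214.6500 m/s

214.6500 m/s


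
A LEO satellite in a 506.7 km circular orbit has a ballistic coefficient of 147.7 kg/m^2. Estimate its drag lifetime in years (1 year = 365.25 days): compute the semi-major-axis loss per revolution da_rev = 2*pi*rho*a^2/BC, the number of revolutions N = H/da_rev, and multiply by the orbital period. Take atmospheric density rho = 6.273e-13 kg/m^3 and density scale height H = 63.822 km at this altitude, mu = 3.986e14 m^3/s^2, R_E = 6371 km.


a = R_E + alt = 6877.7000 km = 6.8777e+06 m
da_rev = 2*pi*rho*a^2/BC = 2*pi*6.273e-13*(6.8777e+06)^2/147.7 = 1.262296 m per revolution
N = H/da_rev = 63822.0000 m / 1.262296 m = 50560.2593 revolutions
P = 2*pi*sqrt(a^3/mu) = 5676.4402 s
lifetime = N*P = 50560.2593 * 5676.4402 = 2.8700229e+08 s = 3321.7857 days
years = 3321.7857 / 365.25 = 9.0946 years

9.0946 years


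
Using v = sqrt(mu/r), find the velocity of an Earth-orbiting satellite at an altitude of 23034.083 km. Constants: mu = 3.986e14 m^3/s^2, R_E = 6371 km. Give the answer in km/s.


r = R_E + alt = 6371.0 + 23034.083 = 29405.0830 km = 2.9405083e+07 m
v = sqrt(mu/r) = sqrt(3.986e14 / 2.9405083e+07) = 3681.7767 m/s = 3.6818 km/s

3.6818 km/s


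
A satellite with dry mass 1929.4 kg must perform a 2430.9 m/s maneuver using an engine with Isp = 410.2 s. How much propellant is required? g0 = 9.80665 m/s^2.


ve = Isp * g0 = 410.2 * 9.80665 = 4022.687830 m/s
mass ratio = exp(dv/ve) = exp(2430.9/4022.687830) = 1.82996612
m_prop = m_dry * (mr - 1) = 1929.4 * (1.82996612 - 1)
m_prop = 1601.3366 kg

1601.3366 kg


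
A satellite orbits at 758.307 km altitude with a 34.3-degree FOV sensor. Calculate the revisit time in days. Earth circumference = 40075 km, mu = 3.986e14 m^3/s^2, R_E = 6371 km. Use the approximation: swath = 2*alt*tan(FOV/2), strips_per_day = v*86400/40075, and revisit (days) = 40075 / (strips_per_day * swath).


swath = 2*758.307*tan(0.299324) = 468.0205 km
v = sqrt(mu/r) = 7477.3032 m/s = 7.4773 km/s
strips/day = v*86400/40075 = 7.4773*86400/40075 = 16.1207
coverage/day = strips * swath = 16.1207 * 468.0205 = 7544.8412 km
revisit = 40075 / 7544.8412 = 5.3116 days

5.3116 days


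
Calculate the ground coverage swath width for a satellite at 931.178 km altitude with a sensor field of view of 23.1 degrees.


FOV = 23.1 deg = 0.4031711 rad
swath = 2 * alt * tan(FOV/2) = 2 * 931.178 * tan(0.2015855)
swath = 2 * 931.178 * 0.2043612
swath = 380.5934 km

380.5934 km


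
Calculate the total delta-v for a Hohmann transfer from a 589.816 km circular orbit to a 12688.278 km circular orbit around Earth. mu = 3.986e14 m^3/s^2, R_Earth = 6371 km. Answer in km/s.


r1 = 6960.8160 km = 6.960816e+06 m
r2 = 19059.2780 km = 1.9059278e+07 m
dv1 = sqrt(mu/r1)*(sqrt(2*r2/(r1+r2)) - 1) = 1591.8322 m/s
dv2 = sqrt(mu/r2)*(1 - sqrt(2*r1/(r1+r2))) = 1228.0732 m/s
total dv = |dv1| + |dv2| = 1591.8322 + 1228.0732 = 2819.9054 m/s = 2.8199 km/s

2.8199 km/s


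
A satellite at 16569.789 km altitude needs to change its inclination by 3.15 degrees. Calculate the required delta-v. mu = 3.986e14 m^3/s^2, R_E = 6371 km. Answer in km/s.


r = 22940.7890 km = 2.2940789e+07 m
V = sqrt(mu/r) = 4168.3528 m/s
di = 3.15 deg = 0.05497787 rad
dV = 2*V*sin(di/2) = 2*4168.3528*sin(0.02748894)
dV = 229.1383 m/s = 0.2291383 km/s

0.2291 km/s


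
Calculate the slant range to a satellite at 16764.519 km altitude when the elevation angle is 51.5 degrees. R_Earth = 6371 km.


h = 16764.519 km, el = 51.5 deg
d = -R_E*sin(el) + sqrt((R_E*sin(el))^2 + 2*R_E*h + h^2)
d = -6371.0000*sin(0.8988446) + sqrt((6371.0000*0.7826082)^2 + 2*6371.0000*16764.519 + 16764.519^2)
d = 17807.0454 km

17807.0454 km


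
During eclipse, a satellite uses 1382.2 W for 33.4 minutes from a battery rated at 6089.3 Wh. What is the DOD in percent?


E_used = P * t / 60 = 1382.2 * 33.4 / 60 = 769.4247 Wh
DOD = E_used / E_total * 100 = 769.4247 / 6089.3 * 100
DOD = 12.6357 %

12.6357 %


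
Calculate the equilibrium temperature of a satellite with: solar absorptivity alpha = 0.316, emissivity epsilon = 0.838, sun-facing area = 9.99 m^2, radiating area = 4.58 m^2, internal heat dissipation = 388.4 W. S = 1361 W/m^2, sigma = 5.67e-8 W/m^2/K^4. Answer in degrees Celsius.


Numerator = alpha*S*A_sun + Q_int = 0.316*1361*9.99 + 388.4 = 4684.8592 W
Denominator = eps*sigma*A_rad = 0.838*5.67e-8*4.58 = 2.1761687e-07 W/K^4
T^4 = 2.1528015e+10 K^4
T = 383.0461 K = 109.8961 C

109.8961 degrees Celsius


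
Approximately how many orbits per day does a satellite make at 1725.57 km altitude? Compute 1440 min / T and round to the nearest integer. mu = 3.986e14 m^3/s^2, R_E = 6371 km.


r = 8.09657e+06 m
T = 2*pi*sqrt(r^3/mu) = 7250.4145 s = 120.8402 min
revs/day = 1440 / 120.8402 = 11.9166
Rounded: 12 revolutions per day

12 revolutions per day


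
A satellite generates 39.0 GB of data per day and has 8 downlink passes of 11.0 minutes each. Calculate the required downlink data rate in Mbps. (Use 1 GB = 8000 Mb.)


total contact time = 8 * 11.0 * 60 = 5280.0000 s
data = 39.0 GB = 312000.0000 Mb
rate = 312000.0000 / 5280.0000 = 59.0909 Mbps

59.0909 Mbps


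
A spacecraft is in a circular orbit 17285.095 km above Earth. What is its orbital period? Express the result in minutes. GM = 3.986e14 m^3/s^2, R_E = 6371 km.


r = 23656.0950 km = 2.3656095e+07 m
T = 2*pi*sqrt(r^3/mu) = 2*pi*sqrt(1.3238207e+22 / 3.986e14)
T = 36209.7732 s = 603.4962 min

603.4962 minutes


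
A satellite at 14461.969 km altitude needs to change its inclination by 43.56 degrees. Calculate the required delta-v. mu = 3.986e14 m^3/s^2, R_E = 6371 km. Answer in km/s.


r = 20832.9690 km = 2.0832969e+07 m
V = sqrt(mu/r) = 4374.1439 m/s
di = 43.56 deg = 0.7602654 rad
dV = 2*V*sin(di/2) = 2*4374.1439*sin(0.3801327)
dV = 3245.9971 m/s = 3.2460 km/s

3.2460 km/s


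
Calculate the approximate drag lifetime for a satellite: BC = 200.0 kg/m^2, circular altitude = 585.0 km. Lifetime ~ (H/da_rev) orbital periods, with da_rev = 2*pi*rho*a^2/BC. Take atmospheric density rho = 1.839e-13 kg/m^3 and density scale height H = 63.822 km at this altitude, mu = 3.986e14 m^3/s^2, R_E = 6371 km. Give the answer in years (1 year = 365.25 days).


a = R_E + alt = 6956.0000 km = 6.956e+06 m
da_rev = 2*pi*rho*a^2/BC = 2*pi*1.839e-13*(6.956e+06)^2/200.0 = 0.279544369 m per revolution
N = H/da_rev = 63822.0000 m / 0.279544369 m = 228307.2280 revolutions
P = 2*pi*sqrt(a^3/mu) = 5773.6517 s
lifetime = N*P = 228307.2280 * 5773.6517 = 1.3181664e+09 s = 15256.5557 days
years = 15256.5557 / 365.25 = 41.7702 years

41.7702 years


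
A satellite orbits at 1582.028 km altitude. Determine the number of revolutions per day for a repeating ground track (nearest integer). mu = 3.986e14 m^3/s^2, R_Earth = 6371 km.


r = 7.953028e+06 m
T = 2*pi*sqrt(r^3/mu) = 7058.4605 s = 117.6410 min
revs/day = 1440 / 117.6410 = 12.2406
Rounded: 12 revolutions per day

12 revolutions per day


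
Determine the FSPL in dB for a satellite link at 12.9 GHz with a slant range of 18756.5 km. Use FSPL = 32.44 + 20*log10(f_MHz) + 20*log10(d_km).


f = 12.9 GHz = 12900.0000 MHz
d = 18756.5 km
FSPL = 32.44 + 20*log10(12900.0000) + 20*log10(18756.5)
FSPL = 32.44 + 82.2118 + 85.4630
FSPL = 200.1148 dB

200.1148 dB


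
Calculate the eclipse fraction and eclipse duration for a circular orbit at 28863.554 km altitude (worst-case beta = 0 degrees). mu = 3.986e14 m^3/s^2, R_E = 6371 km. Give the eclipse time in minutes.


r = 35234.5540 km
T = 1097.0164 min
Eclipse fraction = arcsin(R_E/r)/pi = arcsin(6371.0000/35234.5540)/pi
= arcsin(0.1808168)/pi = 0.05787412
Eclipse duration = 0.05787412 * 1097.0164 = 63.4889 min

63.4889 minutes


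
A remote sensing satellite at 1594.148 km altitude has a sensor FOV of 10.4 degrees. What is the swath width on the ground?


FOV = 10.4 deg = 0.1815142 rad
swath = 2 * alt * tan(FOV/2) = 2 * 1594.148 * tan(0.09075712)
swath = 2 * 1594.148 * 0.09100713
swath = 290.1577 km

290.1577 km


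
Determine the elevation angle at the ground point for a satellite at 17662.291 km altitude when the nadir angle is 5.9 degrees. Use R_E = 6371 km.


r = R_E + alt = 24033.2910 km
Law of sines in the satellite / Earth-center / ground-point triangle:
  sin(nadir)/R_E = sin(90 + el)/r  =>  cos(el) = (r/R_E)*sin(nadir)
cos(el) = (24033.2910 / 6371.0000) * sin(5.9 deg) = 0.3877638
el = arccos(0.3877638) = 67.1846 deg
(Earth-central angle = 90 - nadir - el = 16.9154 deg)

67.1846 degrees


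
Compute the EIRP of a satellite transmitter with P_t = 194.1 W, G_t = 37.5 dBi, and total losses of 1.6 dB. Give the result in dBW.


Pt = 194.1 W = 22.8803 dBW
EIRP = Pt_dBW + Gt - losses = 22.8803 + 37.5 - 1.6 = 58.7803 dBW

58.7803 dBW


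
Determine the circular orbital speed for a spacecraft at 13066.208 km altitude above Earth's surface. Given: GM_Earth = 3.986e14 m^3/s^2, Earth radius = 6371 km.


r = R_E + alt = 6371.0 + 13066.208 = 19437.2080 km = 1.9437208e+07 m
v = sqrt(mu/r) = sqrt(3.986e14 / 1.9437208e+07) = 4528.4722 m/s = 4.5285 km/s

4.5285 km/s


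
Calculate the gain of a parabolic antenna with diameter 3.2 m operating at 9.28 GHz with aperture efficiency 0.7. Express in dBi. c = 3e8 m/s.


lambda = c/f = 3e8 / 9.28e+09 = 0.03232759 m
G = eta*(pi*D/lambda)^2 = 0.7*(pi*3.2/0.03232759)^2
G = 67694.1571 (linear)
G = 10*log10(67694.1571) = 48.3055 dBi

48.3055 dBi


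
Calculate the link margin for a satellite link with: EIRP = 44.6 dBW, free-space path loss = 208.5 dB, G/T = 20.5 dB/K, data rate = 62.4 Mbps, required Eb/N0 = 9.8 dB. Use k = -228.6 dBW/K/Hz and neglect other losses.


C/N0 = EIRP - FSPL + G/T - k = 44.6 - 208.5 + 20.5 - (-228.6)
C/N0 = 85.2000 dB-Hz
R_b = 62.4 Mbps = 6.24e+07 bps -> 10*log10(R_b) = 77.9518 dB-Hz
Eb/N0 = C/N0 - 10*log10(R_b) = 85.2000 - 77.9518 = 7.2482 dB
Margin = Eb/N0 - Eb/N0_req = 7.2482 - 9.8 = -2.5518 dB (negative margin: link does not close)

-2.5518 dB


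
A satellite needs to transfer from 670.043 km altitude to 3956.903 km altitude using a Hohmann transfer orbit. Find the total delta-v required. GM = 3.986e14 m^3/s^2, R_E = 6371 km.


r1 = 7041.0430 km = 7.041043e+06 m
r2 = 10327.9030 km = 1.0327903e+07 m
dv1 = sqrt(mu/r1)*(sqrt(2*r2/(r1+r2)) - 1) = 681.0879 m/s
dv2 = sqrt(mu/r2)*(1 - sqrt(2*r1/(r1+r2))) = 618.6143 m/s
total dv = |dv1| + |dv2| = 681.0879 + 618.6143 = 1299.7022 m/s = 1.2997 km/s

1.2997 km/s


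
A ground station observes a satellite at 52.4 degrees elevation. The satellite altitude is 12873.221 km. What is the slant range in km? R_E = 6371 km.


h = 12873.221 km, el = 52.4 deg
d = -R_E*sin(el) + sqrt((R_E*sin(el))^2 + 2*R_E*h + h^2)
d = -6371.0000*sin(0.9145525) + sqrt((6371.0000*0.7922896)^2 + 2*6371.0000*12873.221 + 12873.221^2)
d = 13799.8543 km

13799.8543 km


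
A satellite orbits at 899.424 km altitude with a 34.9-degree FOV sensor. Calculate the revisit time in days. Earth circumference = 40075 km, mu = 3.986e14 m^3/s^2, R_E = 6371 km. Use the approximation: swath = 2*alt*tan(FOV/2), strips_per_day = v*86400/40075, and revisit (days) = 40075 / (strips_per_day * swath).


swath = 2*899.424*tan(0.30456) = 565.4492 km
v = sqrt(mu/r) = 7404.3813 m/s = 7.4044 km/s
strips/day = v*86400/40075 = 7.4044*86400/40075 = 15.9635
coverage/day = strips * swath = 15.9635 * 565.4492 = 9026.5668 km
revisit = 40075 / 9026.5668 = 4.4397 days

4.4397 days


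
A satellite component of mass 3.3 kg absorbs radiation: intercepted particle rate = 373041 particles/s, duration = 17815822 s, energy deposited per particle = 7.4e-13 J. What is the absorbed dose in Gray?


Total energy deposited = rate * time * E_per
  = 373041 * 17815822 * 7.4e-13 = 4.9181 J
Dose = E_total / mass = 4.9181 / 3.3
Dose = 1.4903 Gy

1.4903 Gy


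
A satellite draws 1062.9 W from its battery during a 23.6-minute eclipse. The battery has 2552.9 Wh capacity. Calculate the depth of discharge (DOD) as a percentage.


E_used = P * t / 60 = 1062.9 * 23.6 / 60 = 418.0740 Wh
DOD = E_used / E_total * 100 = 418.0740 / 2552.9 * 100
DOD = 16.3764 %

16.3764 %


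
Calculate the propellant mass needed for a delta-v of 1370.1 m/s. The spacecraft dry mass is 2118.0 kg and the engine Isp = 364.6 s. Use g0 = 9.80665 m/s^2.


ve = Isp * g0 = 364.6 * 9.80665 = 3575.504590 m/s
mass ratio = exp(dv/ve) = exp(1370.1/3575.504590) = 1.46695771
m_prop = m_dry * (mr - 1) = 2118.0 * (1.46695771 - 1)
m_prop = 989.0164 kg

989.0164 kg


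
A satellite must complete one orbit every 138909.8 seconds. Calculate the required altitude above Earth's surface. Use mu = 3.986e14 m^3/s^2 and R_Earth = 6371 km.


T = 138909.8 s
r = (mu*T^2/(4*pi^2))^(1/3) = (3.986e14 * 138909.8^2 / (4*pi^2))^(1/3)
r = 5.7971487e+07 m = 57971.4874 km
alt = r - R_E = 57971.4874 - 6371 = 51600.4874 km

51600.4874 km


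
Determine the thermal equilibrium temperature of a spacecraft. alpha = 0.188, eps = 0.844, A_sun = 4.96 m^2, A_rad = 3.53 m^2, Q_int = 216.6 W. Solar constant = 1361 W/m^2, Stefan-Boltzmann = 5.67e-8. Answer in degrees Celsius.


Numerator = alpha*S*A_sun + Q_int = 0.188*1361*4.96 + 216.6 = 1485.7053 W
Denominator = eps*sigma*A_rad = 0.844*5.67e-8*3.53 = 1.6892744e-07 W/K^4
T^4 = 8.7949314e+09 K^4
T = 306.2373 K = 33.0873 C

33.0873 degrees Celsius


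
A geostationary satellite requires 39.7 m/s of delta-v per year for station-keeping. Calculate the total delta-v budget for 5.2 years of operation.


dV = rate * years = 39.7 * 5.2
dV = 206.4400 m/s

206.4400 m/s


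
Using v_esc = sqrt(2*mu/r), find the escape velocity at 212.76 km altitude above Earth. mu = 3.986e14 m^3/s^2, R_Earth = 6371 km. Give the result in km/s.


r = 6371.0 + 212.76 = 6583.7600 km = 6.58376e+06 m
v_esc = sqrt(2*mu/r) = sqrt(2*3.986e14 / 6.58376e+06)
v_esc = 11003.9004 m/s = 11.0039 km/s

11.0039 km/s


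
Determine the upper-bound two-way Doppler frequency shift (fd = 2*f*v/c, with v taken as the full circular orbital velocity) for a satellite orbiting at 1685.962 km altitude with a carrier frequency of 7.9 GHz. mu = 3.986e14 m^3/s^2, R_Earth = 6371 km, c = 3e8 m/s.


r = 8.056962e+06 m
v = sqrt(mu/r) = 7033.6862 m/s (worst-case radial velocity)
f = 7.9 GHz = 7.9e+09 Hz
fd = 2*f*v/c = 2*7.9e+09*7033.6862/3.0e+08
fd = 370440.8071 Hz

370440.8071 Hz


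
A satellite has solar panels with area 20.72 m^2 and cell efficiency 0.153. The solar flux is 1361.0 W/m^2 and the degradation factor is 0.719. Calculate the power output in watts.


P = area * eta * S * degradation
P = 20.72 * 0.153 * 1361.0 * 0.719
P = 3102.1886 W

3102.1886 W


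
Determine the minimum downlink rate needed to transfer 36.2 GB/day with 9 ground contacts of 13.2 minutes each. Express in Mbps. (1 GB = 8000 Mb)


total contact time = 9 * 13.2 * 60 = 7128.0000 s
data = 36.2 GB = 289600.0000 Mb
rate = 289600.0000 / 7128.0000 = 40.6285 Mbps

40.6285 Mbps


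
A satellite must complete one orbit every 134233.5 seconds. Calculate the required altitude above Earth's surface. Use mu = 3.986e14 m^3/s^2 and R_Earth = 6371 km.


T = 134233.5 s
r = (mu*T^2/(4*pi^2))^(1/3) = (3.986e14 * 134233.5^2 / (4*pi^2))^(1/3)
r = 5.666303e+07 m = 56663.0301 km
alt = r - R_E = 56663.0301 - 6371 = 50292.0301 km

50292.0301 km


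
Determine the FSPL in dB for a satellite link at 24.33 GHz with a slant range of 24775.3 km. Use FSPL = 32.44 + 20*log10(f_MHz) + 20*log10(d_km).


f = 24.33 GHz = 24330.0000 MHz
d = 24775.3 km
FSPL = 32.44 + 20*log10(24330.0000) + 20*log10(24775.3)
FSPL = 32.44 + 87.7228 + 87.8804
FSPL = 208.0432 dB

208.0432 dB


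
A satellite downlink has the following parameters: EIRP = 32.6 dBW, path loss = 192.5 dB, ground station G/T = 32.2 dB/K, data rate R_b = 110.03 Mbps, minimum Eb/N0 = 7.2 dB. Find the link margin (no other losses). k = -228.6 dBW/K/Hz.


C/N0 = EIRP - FSPL + G/T - k = 32.6 - 192.5 + 32.2 - (-228.6)
C/N0 = 100.9000 dB-Hz
R_b = 110.03 Mbps = 1.1003e+08 bps -> 10*log10(R_b) = 80.4151 dB-Hz
Eb/N0 = C/N0 - 10*log10(R_b) = 100.9000 - 80.4151 = 20.4849 dB
Margin = Eb/N0 - Eb/N0_req = 20.4849 - 7.2 = 13.2849 dB (link closes)

13.2849 dB


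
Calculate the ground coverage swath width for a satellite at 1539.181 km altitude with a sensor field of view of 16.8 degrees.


FOV = 16.8 deg = 0.2932153 rad
swath = 2 * alt * tan(FOV/2) = 2 * 1539.181 * tan(0.1466077)
swath = 2 * 1539.181 * 0.1476672
swath = 454.5730 km

454.5730 km


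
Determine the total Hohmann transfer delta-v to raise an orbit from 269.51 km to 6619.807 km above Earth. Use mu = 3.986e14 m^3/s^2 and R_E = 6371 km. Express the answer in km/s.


r1 = 6640.5100 km = 6.64051e+06 m
r2 = 12990.8070 km = 1.2990807e+07 m
dv1 = sqrt(mu/r1)*(sqrt(2*r2/(r1+r2)) - 1) = 1165.4354 m/s
dv2 = sqrt(mu/r2)*(1 - sqrt(2*r1/(r1+r2))) = 983.1626 m/s
total dv = |dv1| + |dv2| = 1165.4354 + 983.1626 = 2148.5980 m/s = 2.1486 km/s

2.1486 km/s


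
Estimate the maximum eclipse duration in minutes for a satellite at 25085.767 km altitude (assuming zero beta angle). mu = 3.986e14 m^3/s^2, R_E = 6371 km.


r = 31456.7670 km
T = 925.4034 min
Eclipse fraction = arcsin(R_E/r)/pi = arcsin(6371.0000/31456.7670)/pi
= arcsin(0.2025319)/pi = 0.06491699
Eclipse duration = 0.06491699 * 925.4034 = 60.0744 min

60.0744 minutes


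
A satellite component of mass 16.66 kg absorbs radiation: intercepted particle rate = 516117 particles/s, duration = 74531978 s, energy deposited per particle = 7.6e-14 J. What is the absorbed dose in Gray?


Total energy deposited = rate * time * E_per
  = 516117 * 74531978 * 7.6e-14 = 2.9235 J
Dose = E_total / mass = 2.9235 / 16.66
Dose = 0.1754807 Gy

0.1755 Gy


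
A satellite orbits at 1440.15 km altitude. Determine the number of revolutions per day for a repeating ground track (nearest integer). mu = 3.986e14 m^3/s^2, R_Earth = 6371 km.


r = 7.81115e+06 m
T = 2*pi*sqrt(r^3/mu) = 6870.4263 s = 114.5071 min
revs/day = 1440 / 114.5071 = 12.5756
Rounded: 13 revolutions per day

13 revolutions per day


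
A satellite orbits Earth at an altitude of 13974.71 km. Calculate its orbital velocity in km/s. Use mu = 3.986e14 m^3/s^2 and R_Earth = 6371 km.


r = R_E + alt = 6371.0 + 13974.71 = 20345.7100 km = 2.034571e+07 m
v = sqrt(mu/r) = sqrt(3.986e14 / 2.034571e+07) = 4426.2121 m/s = 4.4262 km/s

4.4262 km/s


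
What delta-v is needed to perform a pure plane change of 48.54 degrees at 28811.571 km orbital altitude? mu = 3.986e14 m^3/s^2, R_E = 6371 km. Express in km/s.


r = 35182.5710 km = 3.5182571e+07 m
V = sqrt(mu/r) = 3365.9283 m/s
di = 48.54 deg = 0.8471828 rad
dV = 2*V*sin(di/2) = 2*3365.9283*sin(0.4235914)
dV = 2767.0428 m/s = 2.7670 km/s

2.7670 km/s


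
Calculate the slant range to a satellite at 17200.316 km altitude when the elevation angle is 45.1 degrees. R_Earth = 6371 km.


h = 17200.316 km, el = 45.1 deg
d = -R_E*sin(el) + sqrt((R_E*sin(el))^2 + 2*R_E*h + h^2)
d = -6371.0000*sin(0.7871435) + sqrt((6371.0000*0.7083398)^2 + 2*6371.0000*17200.316 + 17200.316^2)
d = 18625.5108 km

18625.5108 km


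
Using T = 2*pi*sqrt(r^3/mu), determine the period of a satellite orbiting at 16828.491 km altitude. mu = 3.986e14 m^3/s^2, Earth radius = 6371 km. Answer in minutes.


r = 23199.4910 km = 2.3199491e+07 m
T = 2*pi*sqrt(r^3/mu) = 2*pi*sqrt(1.2486346e+22 / 3.986e14)
T = 35166.4805 s = 586.1080 min

586.1080 minutes


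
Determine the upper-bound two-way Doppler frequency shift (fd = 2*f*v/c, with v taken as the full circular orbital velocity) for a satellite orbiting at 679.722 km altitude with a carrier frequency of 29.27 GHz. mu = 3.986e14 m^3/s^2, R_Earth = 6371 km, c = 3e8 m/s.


r = 7.050722e+06 m
v = sqrt(mu/r) = 7518.8575 m/s (worst-case radial velocity)
f = 29.27 GHz = 2.927e+10 Hz
fd = 2*f*v/c = 2*2.927e+10*7518.8575/3.0e+08
fd = 1.4671797e+06 Hz

1.4672e+06 Hz


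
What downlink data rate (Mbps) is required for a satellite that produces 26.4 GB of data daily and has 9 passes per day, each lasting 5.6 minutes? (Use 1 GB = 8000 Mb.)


total contact time = 9 * 5.6 * 60 = 3024.0000 s
data = 26.4 GB = 211200.0000 Mb
rate = 211200.0000 / 3024.0000 = 69.8413 Mbps

69.8413 Mbps


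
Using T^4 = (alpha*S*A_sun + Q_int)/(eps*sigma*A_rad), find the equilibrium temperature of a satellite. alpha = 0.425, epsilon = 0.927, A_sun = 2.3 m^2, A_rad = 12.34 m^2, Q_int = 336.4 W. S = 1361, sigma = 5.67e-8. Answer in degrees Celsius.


Numerator = alpha*S*A_sun + Q_int = 0.425*1361*2.3 + 336.4 = 1666.7775 W
Denominator = eps*sigma*A_rad = 0.927*5.67e-8*12.34 = 6.4860151e-07 W/K^4
T^4 = 2.5698021e+09 K^4
T = 225.1515 K = -47.9985 C

-47.9985 degrees Celsius


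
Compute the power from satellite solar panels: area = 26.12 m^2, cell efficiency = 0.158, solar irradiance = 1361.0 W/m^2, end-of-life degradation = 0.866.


P = area * eta * S * degradation
P = 26.12 * 0.158 * 1361.0 * 0.866
P = 4864.1424 W

4864.1424 W


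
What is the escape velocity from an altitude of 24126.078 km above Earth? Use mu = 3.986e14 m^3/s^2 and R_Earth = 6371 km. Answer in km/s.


r = 6371.0 + 24126.078 = 30497.0780 km = 3.0497078e+07 m
v_esc = sqrt(2*mu/r) = sqrt(2*3.986e14 / 3.0497078e+07)
v_esc = 5112.7497 m/s = 5.1127 km/s

5.1127 km/s


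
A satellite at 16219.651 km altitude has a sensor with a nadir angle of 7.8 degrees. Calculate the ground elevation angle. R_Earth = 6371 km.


r = R_E + alt = 22590.6510 km
Law of sines in the satellite / Earth-center / ground-point triangle:
  sin(nadir)/R_E = sin(90 + el)/r  =>  cos(el) = (r/R_E)*sin(nadir)
cos(el) = (22590.6510 / 6371.0000) * sin(7.8 deg) = 0.4812279
el = arccos(0.4812279) = 61.2344 deg
(Earth-central angle = 90 - nadir - el = 20.9656 deg)

61.2344 degrees


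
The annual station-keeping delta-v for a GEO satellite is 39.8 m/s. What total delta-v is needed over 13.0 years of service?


dV = rate * years = 39.8 * 13.0
dV = 517.4000 m/s

517.4000 m/s


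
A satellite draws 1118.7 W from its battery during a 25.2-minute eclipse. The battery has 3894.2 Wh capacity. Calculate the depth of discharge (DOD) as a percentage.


E_used = P * t / 60 = 1118.7 * 25.2 / 60 = 469.8540 Wh
DOD = E_used / E_total * 100 = 469.8540 / 3894.2 * 100
DOD = 12.0655 %

12.0655 %


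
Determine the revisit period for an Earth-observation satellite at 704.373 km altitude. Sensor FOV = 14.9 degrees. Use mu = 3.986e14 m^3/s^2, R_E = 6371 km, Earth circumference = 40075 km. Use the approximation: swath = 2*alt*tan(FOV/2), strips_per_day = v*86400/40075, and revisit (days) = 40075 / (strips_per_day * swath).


swath = 2*704.373*tan(0.130027) = 184.2144 km
v = sqrt(mu/r) = 7505.7480 m/s = 7.5057 km/s
strips/day = v*86400/40075 = 7.5057*86400/40075 = 16.1821
coverage/day = strips * swath = 16.1821 * 184.2144 = 2980.9711 km
revisit = 40075 / 2980.9711 = 13.4436 days

13.4436 days


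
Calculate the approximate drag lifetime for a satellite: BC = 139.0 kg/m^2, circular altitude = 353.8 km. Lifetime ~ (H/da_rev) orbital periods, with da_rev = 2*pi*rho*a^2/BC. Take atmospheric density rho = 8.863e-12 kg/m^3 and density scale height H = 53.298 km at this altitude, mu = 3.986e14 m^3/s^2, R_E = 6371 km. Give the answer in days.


a = R_E + alt = 6724.8000 km = 6.7248e+06 m
da_rev = 2*pi*rho*a^2/BC = 2*pi*8.863e-12*(6.7248e+06)^2/139.0 = 18.117763 m per revolution
N = H/da_rev = 53298.0000 m / 18.117763 m = 2941.7540 revolutions
P = 2*pi*sqrt(a^3/mu) = 5488.2044 s
lifetime = N*P = 2941.7540 * 5488.2044 = 1.6144947e+07 s = 186.8628 days

186.8628 days


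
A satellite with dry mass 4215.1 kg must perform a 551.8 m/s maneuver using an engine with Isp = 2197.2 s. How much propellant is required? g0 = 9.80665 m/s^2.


ve = Isp * g0 = 2197.2 * 9.80665 = 21547.171380 m/s
mass ratio = exp(dv/ve) = exp(551.8/21547.171380) = 1.02593966
m_prop = m_dry * (mr - 1) = 4215.1 * (1.02593966 - 1)
m_prop = 109.3382 kg

109.3382 kg


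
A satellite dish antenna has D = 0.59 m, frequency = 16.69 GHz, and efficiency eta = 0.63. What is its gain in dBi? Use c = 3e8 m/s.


lambda = c/f = 3e8 / 1.669e+10 = 0.01797484 m
G = eta*(pi*D/lambda)^2 = 0.63*(pi*0.59/0.01797484)^2
G = 6699.0695 (linear)
G = 10*log10(6699.0695) = 38.2601 dBi

38.2601 dBi


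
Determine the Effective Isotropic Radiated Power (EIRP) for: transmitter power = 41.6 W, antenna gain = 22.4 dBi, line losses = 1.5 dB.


Pt = 41.6 W = 16.1909 dBW
EIRP = Pt_dBW + Gt - losses = 16.1909 + 22.4 - 1.5 = 37.0909 dBW

37.0909 dBW


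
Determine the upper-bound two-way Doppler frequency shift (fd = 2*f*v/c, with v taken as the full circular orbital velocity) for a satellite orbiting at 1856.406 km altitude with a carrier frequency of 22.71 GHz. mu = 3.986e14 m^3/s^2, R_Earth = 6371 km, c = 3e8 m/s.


r = 8.227406e+06 m
v = sqrt(mu/r) = 6960.4478 m/s (worst-case radial velocity)
f = 22.71 GHz = 2.271e+10 Hz
fd = 2*f*v/c = 2*2.271e+10*6960.4478/3.0e+08
fd = 1.0538118e+06 Hz

1.0538e+06 Hz


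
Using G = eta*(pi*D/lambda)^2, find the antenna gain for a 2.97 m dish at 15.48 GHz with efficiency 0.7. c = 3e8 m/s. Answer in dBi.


lambda = c/f = 3e8 / 1.548e+10 = 0.01937984 m
G = eta*(pi*D/lambda)^2 = 0.7*(pi*2.97/0.01937984)^2
G = 162259.4828 (linear)
G = 10*log10(162259.4828) = 52.1021 dBi

52.1021 dBi


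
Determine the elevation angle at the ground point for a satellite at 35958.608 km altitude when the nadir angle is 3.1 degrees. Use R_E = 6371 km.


r = R_E + alt = 42329.6080 km
Law of sines in the satellite / Earth-center / ground-point triangle:
  sin(nadir)/R_E = sin(90 + el)/r  =>  cos(el) = (r/R_E)*sin(nadir)
cos(el) = (42329.6080 / 6371.0000) * sin(3.1 deg) = 0.3593054
el = arccos(0.3593054) = 68.9425 deg
(Earth-central angle = 90 - nadir - el = 17.9575 deg)

68.9425 degrees


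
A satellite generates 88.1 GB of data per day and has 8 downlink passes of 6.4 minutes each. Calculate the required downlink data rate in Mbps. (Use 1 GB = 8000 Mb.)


total contact time = 8 * 6.4 * 60 = 3072.0000 s
data = 88.1 GB = 704800.0000 Mb
rate = 704800.0000 / 3072.0000 = 229.4271 Mbps

229.4271 Mbps


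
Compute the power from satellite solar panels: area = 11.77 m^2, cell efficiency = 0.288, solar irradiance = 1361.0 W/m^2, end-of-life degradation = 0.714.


P = area * eta * S * degradation
P = 11.77 * 0.288 * 1361.0 * 0.714
P = 3294.0128 W

3294.0128 W
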